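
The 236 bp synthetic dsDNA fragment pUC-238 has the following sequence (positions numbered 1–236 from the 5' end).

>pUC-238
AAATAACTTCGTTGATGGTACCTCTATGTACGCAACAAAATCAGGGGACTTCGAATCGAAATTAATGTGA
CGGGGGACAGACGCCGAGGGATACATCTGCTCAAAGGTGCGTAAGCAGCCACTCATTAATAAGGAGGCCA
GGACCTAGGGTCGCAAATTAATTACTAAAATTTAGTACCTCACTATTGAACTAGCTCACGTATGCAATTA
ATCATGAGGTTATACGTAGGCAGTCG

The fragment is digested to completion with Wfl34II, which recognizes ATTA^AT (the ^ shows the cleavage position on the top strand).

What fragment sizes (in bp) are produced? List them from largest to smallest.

Wfl34II sites (ATTAAT) start at positions 61, 125, 157, 207.
Wfl34II cuts after base 4 of each site, so after positions 64, 128, 160, 210.
Linear molecule, 4 cuts → 5 fragments:
  1–64 → 64 bp
  65–128 → 64 bp
  129–160 → 32 bp
  161–210 → 50 bp
  211–236 → 26 bp
Sorted largest to smallest: 64, 64, 50, 32, 26 bp.

64, 64, 50, 32, 26 bp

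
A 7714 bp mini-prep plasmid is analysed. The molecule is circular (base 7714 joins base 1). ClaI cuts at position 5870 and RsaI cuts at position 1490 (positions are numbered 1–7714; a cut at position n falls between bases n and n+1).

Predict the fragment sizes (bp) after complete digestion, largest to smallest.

Combined cut positions (sorted): 1490, 5870.
Circular molecule, 2 cuts → 2 fragments:
  5870 − 1490 = 4380 bp
  wrap: 7714 − 5870 + 1490 = 3334 bp
Sorted largest to smallest: 4380, 3334 bp.

4380, 3334 bp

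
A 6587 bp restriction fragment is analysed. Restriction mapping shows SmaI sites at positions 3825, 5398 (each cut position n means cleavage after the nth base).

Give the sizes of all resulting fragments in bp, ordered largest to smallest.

3825, 1573, 1189 bp

Linear molecule, 2 cuts → 3 fragments:
  3825 − 0 = 3825 bp
  5398 − 3825 = 1573 bp
  6587 − 5398 = 1189 bp
Sorted largest to smallest: 3825, 1573, 1189 bp.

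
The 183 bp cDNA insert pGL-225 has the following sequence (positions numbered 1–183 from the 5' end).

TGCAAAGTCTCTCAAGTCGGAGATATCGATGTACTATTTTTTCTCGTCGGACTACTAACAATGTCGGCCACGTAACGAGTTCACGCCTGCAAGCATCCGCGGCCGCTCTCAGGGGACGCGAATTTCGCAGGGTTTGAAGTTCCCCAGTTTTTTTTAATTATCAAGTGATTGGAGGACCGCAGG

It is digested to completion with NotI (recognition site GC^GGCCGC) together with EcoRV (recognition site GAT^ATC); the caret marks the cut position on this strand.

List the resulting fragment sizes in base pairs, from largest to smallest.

The NotI site (GCGGCCGC) starts at position 99.
NotI cuts after base 2 of each site, so after position 100.
The EcoRV site (GATATC) starts at position 22.
EcoRV cuts after base 3 of each site, so after position 24.
Combined cut positions: 24, 100.
Linear molecule, 2 cuts → 3 fragments:
  1–24 → 24 bp
  25–100 → 76 bp
  101–183 → 83 bp
Sorted largest to smallest: 83, 76, 24 bp.

83, 76, 24 bp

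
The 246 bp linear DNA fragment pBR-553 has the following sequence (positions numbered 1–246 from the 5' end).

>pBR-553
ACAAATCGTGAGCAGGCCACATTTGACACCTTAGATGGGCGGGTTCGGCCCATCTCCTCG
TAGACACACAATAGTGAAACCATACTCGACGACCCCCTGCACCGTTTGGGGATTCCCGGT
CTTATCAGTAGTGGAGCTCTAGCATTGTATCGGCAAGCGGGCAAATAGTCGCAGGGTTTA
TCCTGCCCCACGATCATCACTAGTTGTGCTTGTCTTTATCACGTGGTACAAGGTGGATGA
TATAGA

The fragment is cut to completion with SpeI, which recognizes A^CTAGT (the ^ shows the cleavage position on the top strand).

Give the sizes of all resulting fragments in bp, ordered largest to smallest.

199, 47 bp

The SpeI site (ACTAGT) starts at position 199.
SpeI cuts after the first base of each site, so after position 199.
Linear molecule, 1 cut → 2 fragments:
  1–199 → 199 bp
  200–246 → 47 bp
Sorted largest to smallest: 199, 47 bp.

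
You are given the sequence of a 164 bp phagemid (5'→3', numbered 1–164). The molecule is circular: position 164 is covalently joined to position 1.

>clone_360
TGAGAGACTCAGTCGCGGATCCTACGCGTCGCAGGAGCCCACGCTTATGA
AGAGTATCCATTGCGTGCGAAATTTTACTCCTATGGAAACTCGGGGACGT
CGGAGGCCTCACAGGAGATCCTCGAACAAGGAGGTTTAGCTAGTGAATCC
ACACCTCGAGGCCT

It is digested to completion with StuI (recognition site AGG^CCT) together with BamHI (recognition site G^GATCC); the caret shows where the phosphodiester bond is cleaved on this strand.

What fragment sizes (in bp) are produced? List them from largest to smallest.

89, 55, 20 bp

StuI sites (AGGCCT) start at positions 104, 159.
StuI cuts after base 3 of each site, so after positions 106, 161.
The BamHI site (GGATCC) starts at position 17.
BamHI cuts after the first base of each site, so after position 17.
Combined cut positions: 17, 106, 161.
Circular molecule, 3 cuts → 3 fragments:
  18–106 → 89 bp
  107–161 → 55 bp
  162–164 then 1–17 → 3 + 17 = 20 bp
Sorted largest to smallest: 89, 55, 20 bp.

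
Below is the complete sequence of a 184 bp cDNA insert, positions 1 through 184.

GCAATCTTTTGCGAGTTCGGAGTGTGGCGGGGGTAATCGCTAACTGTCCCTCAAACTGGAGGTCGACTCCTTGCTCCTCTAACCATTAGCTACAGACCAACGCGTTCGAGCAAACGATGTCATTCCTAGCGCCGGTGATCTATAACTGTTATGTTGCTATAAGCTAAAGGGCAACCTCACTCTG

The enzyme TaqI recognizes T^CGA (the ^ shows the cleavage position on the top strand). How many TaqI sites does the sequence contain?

2

TCGA occurs starting at positions 63, 106.
TaqI cuts at 2 sites.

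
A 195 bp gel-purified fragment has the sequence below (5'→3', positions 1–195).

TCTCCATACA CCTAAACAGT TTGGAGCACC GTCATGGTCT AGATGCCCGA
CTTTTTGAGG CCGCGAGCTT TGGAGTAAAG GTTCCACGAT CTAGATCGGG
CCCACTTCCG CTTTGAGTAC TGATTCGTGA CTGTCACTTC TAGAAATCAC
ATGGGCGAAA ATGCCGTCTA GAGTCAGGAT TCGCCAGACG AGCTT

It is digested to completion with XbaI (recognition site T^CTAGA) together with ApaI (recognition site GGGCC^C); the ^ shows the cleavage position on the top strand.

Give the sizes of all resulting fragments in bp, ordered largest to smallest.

XbaI sites (TCTAGA) start at positions 38, 90, 139, 167.
XbaI cuts after the first base of each site, so after positions 38, 90, 139, 167.
The ApaI site (GGGCCC) starts at position 98.
ApaI cuts after base 5 of each site (before the last base), so after position 102.
Combined cut positions: 38, 90, 102, 139, 167.
Linear molecule, 5 cuts → 6 fragments:
  1–38 → 38 bp
  39–90 → 52 bp
  91–102 → 12 bp
  103–139 → 37 bp
  140–167 → 28 bp
  168–195 → 28 bp
Sorted largest to smallest: 52, 38, 37, 28, 28, 12 bp.

52, 38, 37, 28, 28, 12 bp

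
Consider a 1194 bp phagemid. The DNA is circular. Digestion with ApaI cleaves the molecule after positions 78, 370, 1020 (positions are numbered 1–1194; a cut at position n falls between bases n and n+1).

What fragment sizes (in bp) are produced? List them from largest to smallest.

Circular molecule, 3 cuts → 3 fragments:
  370 − 78 = 292 bp
  1020 − 370 = 650 bp
  wrap: 1194 − 1020 + 78 = 252 bp
Sorted largest to smallest: 650, 292, 252 bp.

650, 292, 252 bp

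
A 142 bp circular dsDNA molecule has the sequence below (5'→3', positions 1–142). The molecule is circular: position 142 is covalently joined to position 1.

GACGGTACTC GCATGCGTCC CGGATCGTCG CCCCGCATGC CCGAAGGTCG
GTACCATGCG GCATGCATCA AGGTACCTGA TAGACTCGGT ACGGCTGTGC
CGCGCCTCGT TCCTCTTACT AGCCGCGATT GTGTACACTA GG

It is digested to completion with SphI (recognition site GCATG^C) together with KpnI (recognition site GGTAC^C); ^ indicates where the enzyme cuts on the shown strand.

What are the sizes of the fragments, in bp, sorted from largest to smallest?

81, 24, 15, 11, 11 bp

SphI sites (GCATGC) start at positions 11, 35, 61.
SphI cuts after base 5 of each site (before the last base), so after positions 15, 39, 65.
KpnI sites (GGTACC) start at positions 50, 72.
KpnI cuts after base 5 of each site (before the last base), so after positions 54, 76.
Combined cut positions: 15, 39, 54, 65, 76.
Circular molecule, 5 cuts → 5 fragments:
  16–39 → 24 bp
  40–54 → 15 bp
  55–65 → 11 bp
  66–76 → 11 bp
  77–142 then 1–15 → 66 + 15 = 81 bp
Sorted largest to smallest: 81, 24, 15, 11, 11 bp.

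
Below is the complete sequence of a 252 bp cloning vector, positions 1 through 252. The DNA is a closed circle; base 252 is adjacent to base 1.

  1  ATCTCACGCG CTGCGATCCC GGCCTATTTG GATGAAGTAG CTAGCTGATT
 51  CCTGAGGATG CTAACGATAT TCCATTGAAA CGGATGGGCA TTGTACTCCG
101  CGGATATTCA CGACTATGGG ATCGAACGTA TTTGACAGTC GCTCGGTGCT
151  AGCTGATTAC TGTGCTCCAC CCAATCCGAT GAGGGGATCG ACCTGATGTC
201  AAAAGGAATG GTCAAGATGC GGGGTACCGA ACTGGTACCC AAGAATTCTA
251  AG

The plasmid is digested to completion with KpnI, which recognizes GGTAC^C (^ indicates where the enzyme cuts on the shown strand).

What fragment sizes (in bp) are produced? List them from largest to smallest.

241, 11 bp

KpnI sites (GGTACC) start at positions 223, 234.
KpnI cuts after base 5 of each site (before the last base), so after positions 227, 238.
Circular molecule, 2 cuts → 2 fragments:
  228–238 → 11 bp
  239–252 then 1–227 → 14 + 227 = 241 bp
Sorted largest to smallest: 241, 11 bp.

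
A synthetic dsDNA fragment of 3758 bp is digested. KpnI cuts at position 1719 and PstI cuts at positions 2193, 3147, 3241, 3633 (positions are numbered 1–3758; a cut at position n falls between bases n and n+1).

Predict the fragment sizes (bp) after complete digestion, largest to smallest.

Combined cut positions (sorted): 1719, 2193, 3147, 3241, 3633.
Linear molecule, 5 cuts → 6 fragments:
  1719 − 0 = 1719 bp
  2193 − 1719 = 474 bp
  3147 − 2193 = 954 bp
  3241 − 3147 = 94 bp
  3633 − 3241 = 392 bp
  3758 − 3633 = 125 bp
Sorted largest to smallest: 1719, 954, 474, 392, 125, 94 bp.

1719, 954, 474, 392, 125, 94 bp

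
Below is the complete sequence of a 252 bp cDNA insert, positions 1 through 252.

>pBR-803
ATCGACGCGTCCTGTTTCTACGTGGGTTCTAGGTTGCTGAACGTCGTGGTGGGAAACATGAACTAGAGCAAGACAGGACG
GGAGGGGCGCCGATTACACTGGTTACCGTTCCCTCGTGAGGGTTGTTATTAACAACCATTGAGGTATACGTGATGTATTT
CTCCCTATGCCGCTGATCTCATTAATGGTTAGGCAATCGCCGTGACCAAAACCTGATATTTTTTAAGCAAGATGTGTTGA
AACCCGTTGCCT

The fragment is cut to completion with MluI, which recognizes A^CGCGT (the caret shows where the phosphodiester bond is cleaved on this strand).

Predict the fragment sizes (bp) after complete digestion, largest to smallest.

The MluI site (ACGCGT) starts at position 5.
MluI cuts after the first base of each site, so after position 5.
Linear molecule, 1 cut → 2 fragments:
  1–5 → 5 bp
  6–252 → 247 bp
Sorted largest to smallest: 247, 5 bp.

247, 5 bp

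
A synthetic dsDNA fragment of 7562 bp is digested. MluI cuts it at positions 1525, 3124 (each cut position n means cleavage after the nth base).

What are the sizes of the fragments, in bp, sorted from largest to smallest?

4438, 1599, 1525 bp

Linear molecule, 2 cuts → 3 fragments:
  1525 − 0 = 1525 bp
  3124 − 1525 = 1599 bp
  7562 − 3124 = 4438 bp
Sorted largest to smallest: 4438, 1599, 1525 bp.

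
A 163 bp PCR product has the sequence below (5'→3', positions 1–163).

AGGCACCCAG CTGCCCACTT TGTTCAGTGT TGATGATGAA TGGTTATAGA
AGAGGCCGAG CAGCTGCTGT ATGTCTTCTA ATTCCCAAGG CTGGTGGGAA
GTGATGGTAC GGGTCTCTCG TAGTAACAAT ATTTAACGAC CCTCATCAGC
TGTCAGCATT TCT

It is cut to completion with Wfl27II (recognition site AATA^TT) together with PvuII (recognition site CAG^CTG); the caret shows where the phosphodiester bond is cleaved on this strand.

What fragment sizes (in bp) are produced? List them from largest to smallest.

68, 53, 18, 14, 10 bp

The Wfl27II site (AATATT) starts at position 128.
Wfl27II cuts after base 4 of each site, so after position 131.
PvuII sites (CAGCTG) start at positions 8, 61, 147.
PvuII cuts after base 3 of each site, so after positions 10, 63, 149.
Combined cut positions: 10, 63, 131, 149.
Linear molecule, 4 cuts → 5 fragments:
  1–10 → 10 bp
  11–63 → 53 bp
  64–131 → 68 bp
  132–149 → 18 bp
  150–163 → 14 bp
Sorted largest to smallest: 68, 53, 18, 14, 10 bp.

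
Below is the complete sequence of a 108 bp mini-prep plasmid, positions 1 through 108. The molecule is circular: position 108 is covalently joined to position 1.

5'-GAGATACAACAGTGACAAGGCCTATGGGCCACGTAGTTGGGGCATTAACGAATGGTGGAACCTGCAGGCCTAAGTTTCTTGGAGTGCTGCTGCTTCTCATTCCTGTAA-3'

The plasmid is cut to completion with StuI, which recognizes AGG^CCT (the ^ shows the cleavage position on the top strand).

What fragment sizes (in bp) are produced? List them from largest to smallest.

StuI sites (AGGCCT) start at positions 18, 66.
StuI cuts after base 3 of each site, so after positions 20, 68.
Circular molecule, 2 cuts → 2 fragments:
  21–68 → 48 bp
  69–108 then 1–20 → 40 + 20 = 60 bp
Sorted largest to smallest: 60, 48 bp.

60, 48 bp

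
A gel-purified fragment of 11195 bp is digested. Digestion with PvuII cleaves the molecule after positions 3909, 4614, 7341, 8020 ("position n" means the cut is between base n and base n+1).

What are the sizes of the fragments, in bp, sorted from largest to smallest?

3909, 3175, 2727, 705, 679 bp

Linear molecule, 4 cuts → 5 fragments:
  3909 − 0 = 3909 bp
  4614 − 3909 = 705 bp
  7341 − 4614 = 2727 bp
  8020 − 7341 = 679 bp
  11195 − 8020 = 3175 bp
Sorted largest to smallest: 3909, 3175, 2727, 705, 679 bp.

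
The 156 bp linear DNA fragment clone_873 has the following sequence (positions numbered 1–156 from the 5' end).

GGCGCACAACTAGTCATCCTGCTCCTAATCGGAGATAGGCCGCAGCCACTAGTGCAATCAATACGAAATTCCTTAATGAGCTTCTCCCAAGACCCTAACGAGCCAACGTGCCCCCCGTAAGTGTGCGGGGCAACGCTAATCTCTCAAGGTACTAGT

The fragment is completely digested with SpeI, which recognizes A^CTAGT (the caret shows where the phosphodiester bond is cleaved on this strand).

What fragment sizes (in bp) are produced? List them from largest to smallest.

SpeI sites (ACTAGT) start at positions 9, 48, 151.
SpeI cuts after the first base of each site, so after positions 9, 48, 151.
Linear molecule, 3 cuts → 4 fragments:
  1–9 → 9 bp
  10–48 → 39 bp
  49–151 → 103 bp
  152–156 → 5 bp
Sorted largest to smallest: 103, 39, 9, 5 bp.

103, 39, 9, 5 bp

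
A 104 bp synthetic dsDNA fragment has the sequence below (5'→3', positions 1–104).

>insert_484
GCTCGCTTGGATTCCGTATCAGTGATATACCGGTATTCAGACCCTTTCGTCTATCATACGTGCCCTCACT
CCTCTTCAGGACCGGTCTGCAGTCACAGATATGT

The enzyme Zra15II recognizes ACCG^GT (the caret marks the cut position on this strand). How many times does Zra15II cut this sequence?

ACCGGT occurs starting at positions 29, 81.
Zra15II cuts at 2 sites.

2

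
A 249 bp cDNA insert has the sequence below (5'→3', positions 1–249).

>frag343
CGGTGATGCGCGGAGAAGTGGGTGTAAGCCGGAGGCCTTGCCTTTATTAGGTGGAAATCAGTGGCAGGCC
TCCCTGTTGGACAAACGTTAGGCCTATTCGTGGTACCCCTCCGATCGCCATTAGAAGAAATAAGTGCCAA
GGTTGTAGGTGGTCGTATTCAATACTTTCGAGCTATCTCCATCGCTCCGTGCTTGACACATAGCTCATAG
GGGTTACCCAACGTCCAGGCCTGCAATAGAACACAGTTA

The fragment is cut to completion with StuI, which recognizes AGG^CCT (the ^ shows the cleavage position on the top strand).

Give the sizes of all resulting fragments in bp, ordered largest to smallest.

StuI sites (AGGCCT) start at positions 33, 66, 90, 227.
StuI cuts after base 3 of each site, so after positions 35, 68, 92, 229.
Linear molecule, 4 cuts → 5 fragments:
  1–35 → 35 bp
  36–68 → 33 bp
  69–92 → 24 bp
  93–229 → 137 bp
  230–249 → 20 bp
Sorted largest to smallest: 137, 35, 33, 24, 20 bp.

137, 35, 33, 24, 20 bp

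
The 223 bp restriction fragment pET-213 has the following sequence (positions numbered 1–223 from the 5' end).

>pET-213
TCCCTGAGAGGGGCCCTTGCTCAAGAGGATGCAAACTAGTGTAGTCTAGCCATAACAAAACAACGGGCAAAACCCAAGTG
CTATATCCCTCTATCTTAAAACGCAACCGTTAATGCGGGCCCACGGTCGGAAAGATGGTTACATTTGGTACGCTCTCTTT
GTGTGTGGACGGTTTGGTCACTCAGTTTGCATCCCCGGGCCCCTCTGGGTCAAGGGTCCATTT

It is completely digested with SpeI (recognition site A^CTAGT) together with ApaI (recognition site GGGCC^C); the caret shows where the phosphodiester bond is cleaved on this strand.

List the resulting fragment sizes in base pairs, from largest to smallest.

The SpeI site (ACTAGT) starts at position 35.
SpeI cuts after the first base of each site, so after position 35.
ApaI sites (GGGCCC) start at positions 11, 117, 197.
ApaI cuts after base 5 of each site (before the last base), so after positions 15, 121, 201.
Combined cut positions: 15, 35, 121, 201.
Linear molecule, 4 cuts → 5 fragments:
  1–15 → 15 bp
  16–35 → 20 bp
  36–121 → 86 bp
  122–201 → 80 bp
  202–223 → 22 bp
Sorted largest to smallest: 86, 80, 22, 20, 15 bp.

86, 80, 22, 20, 15 bp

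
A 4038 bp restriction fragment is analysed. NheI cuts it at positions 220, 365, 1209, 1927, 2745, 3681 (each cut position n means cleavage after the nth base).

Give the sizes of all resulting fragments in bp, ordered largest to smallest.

Linear molecule, 6 cuts → 7 fragments:
  220 − 0 = 220 bp
  365 − 220 = 145 bp
  1209 − 365 = 844 bp
  1927 − 1209 = 718 bp
  2745 − 1927 = 818 bp
  3681 − 2745 = 936 bp
  4038 − 3681 = 357 bp
Sorted largest to smallest: 936, 844, 818, 718, 357, 220, 145 bp.

936, 844, 818, 718, 357, 220, 145 bp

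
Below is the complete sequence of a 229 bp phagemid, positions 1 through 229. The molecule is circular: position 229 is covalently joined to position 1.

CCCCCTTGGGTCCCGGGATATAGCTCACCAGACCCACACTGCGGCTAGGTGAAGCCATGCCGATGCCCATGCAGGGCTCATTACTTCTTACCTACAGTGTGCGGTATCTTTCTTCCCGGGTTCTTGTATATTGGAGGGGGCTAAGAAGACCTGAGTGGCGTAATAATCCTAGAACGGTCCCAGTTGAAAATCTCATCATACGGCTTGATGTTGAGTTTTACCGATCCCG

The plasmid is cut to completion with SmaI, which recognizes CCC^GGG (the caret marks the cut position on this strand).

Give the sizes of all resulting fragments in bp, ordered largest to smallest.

SmaI sites (CCCGGG) start at positions 12, 115.
SmaI cuts after base 3 of each site, so after positions 14, 117.
Circular molecule, 2 cuts → 2 fragments:
  15–117 → 103 bp
  118–229 then 1–14 → 112 + 14 = 126 bp
Sorted largest to smallest: 126, 103 bp.

126, 103 bp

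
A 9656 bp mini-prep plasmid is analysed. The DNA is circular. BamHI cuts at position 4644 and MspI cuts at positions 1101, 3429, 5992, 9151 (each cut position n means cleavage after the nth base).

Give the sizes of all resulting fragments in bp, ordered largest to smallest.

3159, 2328, 1606, 1348, 1215 bp

Combined cut positions (sorted): 1101, 3429, 4644, 5992, 9151.
Circular molecule, 5 cuts → 5 fragments:
  3429 − 1101 = 2328 bp
  4644 − 3429 = 1215 bp
  5992 − 4644 = 1348 bp
  9151 − 5992 = 3159 bp
  wrap: 9656 − 9151 + 1101 = 1606 bp
Sorted largest to smallest: 3159, 2328, 1606, 1348, 1215 bp.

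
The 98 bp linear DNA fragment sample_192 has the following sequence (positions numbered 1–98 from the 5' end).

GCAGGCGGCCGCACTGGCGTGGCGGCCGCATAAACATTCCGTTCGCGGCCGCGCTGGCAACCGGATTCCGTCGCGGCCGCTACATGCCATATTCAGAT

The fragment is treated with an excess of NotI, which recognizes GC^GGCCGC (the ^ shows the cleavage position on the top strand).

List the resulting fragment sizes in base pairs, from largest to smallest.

28, 24, 23, 17, 6 bp

NotI sites (GCGGCCGC) start at positions 5, 22, 45, 73.
NotI cuts after base 2 of each site, so after positions 6, 23, 46, 74.
Linear molecule, 4 cuts → 5 fragments:
  1–6 → 6 bp
  7–23 → 17 bp
  24–46 → 23 bp
  47–74 → 28 bp
  75–98 → 24 bp
Sorted largest to smallest: 28, 24, 23, 17, 6 bp.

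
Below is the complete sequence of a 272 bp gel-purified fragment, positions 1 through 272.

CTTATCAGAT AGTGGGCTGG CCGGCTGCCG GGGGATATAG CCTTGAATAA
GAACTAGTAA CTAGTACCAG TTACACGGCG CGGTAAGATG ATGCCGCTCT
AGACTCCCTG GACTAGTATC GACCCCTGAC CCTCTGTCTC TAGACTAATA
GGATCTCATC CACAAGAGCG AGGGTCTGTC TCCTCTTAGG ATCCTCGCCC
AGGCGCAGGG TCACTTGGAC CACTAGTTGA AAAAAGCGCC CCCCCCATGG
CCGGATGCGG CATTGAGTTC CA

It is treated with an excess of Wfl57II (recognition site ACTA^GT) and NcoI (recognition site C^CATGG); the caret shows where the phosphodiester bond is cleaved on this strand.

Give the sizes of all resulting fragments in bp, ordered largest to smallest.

110, 56, 52, 27, 20, 7 bp

Wfl57II sites (ACTAGT) start at positions 53, 60, 112, 222.
Wfl57II cuts after base 4 of each site, so after positions 56, 63, 115, 225.
The NcoI site (CCATGG) starts at position 245.
NcoI cuts after the first base of each site, so after position 245.
Combined cut positions: 56, 63, 115, 225, 245.
Linear molecule, 5 cuts → 6 fragments:
  1–56 → 56 bp
  57–63 → 7 bp
  64–115 → 52 bp
  116–225 → 110 bp
  226–245 → 20 bp
  246–272 → 27 bp
Sorted largest to smallest: 110, 56, 52, 27, 20, 7 bp.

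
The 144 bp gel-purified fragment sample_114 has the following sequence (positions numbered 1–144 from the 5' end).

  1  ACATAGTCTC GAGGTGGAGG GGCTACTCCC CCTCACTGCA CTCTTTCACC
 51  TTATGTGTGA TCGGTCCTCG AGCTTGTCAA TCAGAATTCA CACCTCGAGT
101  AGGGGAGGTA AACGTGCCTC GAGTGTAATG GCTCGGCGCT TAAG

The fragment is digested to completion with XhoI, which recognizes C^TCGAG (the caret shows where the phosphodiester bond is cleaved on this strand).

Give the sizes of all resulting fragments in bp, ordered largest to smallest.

XhoI sites (CTCGAG) start at positions 8, 67, 94, 118.
XhoI cuts after the first base of each site, so after positions 8, 67, 94, 118.
Linear molecule, 4 cuts → 5 fragments:
  1–8 → 8 bp
  9–67 → 59 bp
  68–94 → 27 bp
  95–118 → 24 bp
  119–144 → 26 bp
Sorted largest to smallest: 59, 27, 26, 24, 8 bp.

59, 27, 26, 24, 8 bp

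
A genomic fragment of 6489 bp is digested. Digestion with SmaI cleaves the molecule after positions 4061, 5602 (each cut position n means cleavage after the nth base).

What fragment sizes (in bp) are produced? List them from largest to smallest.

4061, 1541, 887 bp

Linear molecule, 2 cuts → 3 fragments:
  4061 − 0 = 4061 bp
  5602 − 4061 = 1541 bp
  6489 − 5602 = 887 bp
Sorted largest to smallest: 4061, 1541, 887 bp.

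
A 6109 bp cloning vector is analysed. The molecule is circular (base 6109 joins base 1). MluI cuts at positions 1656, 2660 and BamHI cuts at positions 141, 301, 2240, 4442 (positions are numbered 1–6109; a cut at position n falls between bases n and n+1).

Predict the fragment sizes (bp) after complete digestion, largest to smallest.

Combined cut positions (sorted): 141, 301, 1656, 2240, 2660, 4442.
Circular molecule, 6 cuts → 6 fragments:
  301 − 141 = 160 bp
  1656 − 301 = 1355 bp
  2240 − 1656 = 584 bp
  2660 − 2240 = 420 bp
  4442 − 2660 = 1782 bp
  wrap: 6109 − 4442 + 141 = 1808 bp
Sorted largest to smallest: 1808, 1782, 1355, 584, 420, 160 bp.

1808, 1782, 1355, 584, 420, 160 bp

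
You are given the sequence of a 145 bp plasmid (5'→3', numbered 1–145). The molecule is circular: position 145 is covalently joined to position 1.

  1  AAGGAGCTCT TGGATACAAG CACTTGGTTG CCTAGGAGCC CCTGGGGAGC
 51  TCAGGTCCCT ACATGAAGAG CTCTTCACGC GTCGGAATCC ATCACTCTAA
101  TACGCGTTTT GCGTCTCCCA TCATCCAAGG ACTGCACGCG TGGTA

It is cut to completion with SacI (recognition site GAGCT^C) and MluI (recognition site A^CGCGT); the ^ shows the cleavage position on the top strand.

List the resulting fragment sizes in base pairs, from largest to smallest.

43, 34, 25, 21, 17, 5 bp

SacI sites (GAGCTC) start at positions 4, 47, 68.
SacI cuts after base 5 of each site (before the last base), so after positions 8, 51, 72.
MluI sites (ACGCGT) start at positions 77, 102, 136.
MluI cuts after the first base of each site, so after positions 77, 102, 136.
Combined cut positions: 8, 51, 72, 77, 102, 136.
Circular molecule, 6 cuts → 6 fragments:
  9–51 → 43 bp
  52–72 → 21 bp
  73–77 → 5 bp
  78–102 → 25 bp
  103–136 → 34 bp
  137–145 then 1–8 → 9 + 8 = 17 bp
Sorted largest to smallest: 43, 34, 25, 21, 17, 5 bp.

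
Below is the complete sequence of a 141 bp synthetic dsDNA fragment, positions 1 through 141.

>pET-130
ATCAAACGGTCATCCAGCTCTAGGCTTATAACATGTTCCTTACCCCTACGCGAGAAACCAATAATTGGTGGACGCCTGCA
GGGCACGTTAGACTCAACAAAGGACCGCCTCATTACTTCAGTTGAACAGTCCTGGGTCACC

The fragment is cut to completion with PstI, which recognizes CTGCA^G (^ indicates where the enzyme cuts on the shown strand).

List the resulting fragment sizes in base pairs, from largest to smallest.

The PstI site (CTGCAG) starts at position 76.
PstI cuts after base 5 of each site (before the last base), so after position 80.
Linear molecule, 1 cut → 2 fragments:
  1–80 → 80 bp
  81–141 → 61 bp
Sorted largest to smallest: 80, 61 bp.

80, 61 bp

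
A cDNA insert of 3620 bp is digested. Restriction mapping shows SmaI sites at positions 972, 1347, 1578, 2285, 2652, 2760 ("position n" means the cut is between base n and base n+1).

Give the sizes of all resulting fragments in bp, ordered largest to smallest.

Linear molecule, 6 cuts → 7 fragments:
  972 − 0 = 972 bp
  1347 − 972 = 375 bp
  1578 − 1347 = 231 bp
  2285 − 1578 = 707 bp
  2652 − 2285 = 367 bp
  2760 − 2652 = 108 bp
  3620 − 2760 = 860 bp
Sorted largest to smallest: 972, 860, 707, 375, 367, 231, 108 bp.

972, 860, 707, 375, 367, 231, 108 bp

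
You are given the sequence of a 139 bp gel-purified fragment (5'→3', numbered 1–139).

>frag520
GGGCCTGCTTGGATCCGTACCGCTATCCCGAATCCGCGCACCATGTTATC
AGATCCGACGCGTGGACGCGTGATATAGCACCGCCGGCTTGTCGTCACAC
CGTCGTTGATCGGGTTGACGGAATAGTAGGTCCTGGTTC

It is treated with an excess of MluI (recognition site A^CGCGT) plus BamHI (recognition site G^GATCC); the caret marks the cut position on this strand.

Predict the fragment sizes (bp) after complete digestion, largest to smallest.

MluI sites (ACGCGT) start at positions 58, 66.
MluI cuts after the first base of each site, so after positions 58, 66.
The BamHI site (GGATCC) starts at position 11.
BamHI cuts after the first base of each site, so after position 11.
Combined cut positions: 11, 58, 66.
Linear molecule, 3 cuts → 4 fragments:
  1–11 → 11 bp
  12–58 → 47 bp
  59–66 → 8 bp
  67–139 → 73 bp
Sorted largest to smallest: 73, 47, 11, 8 bp.

73, 47, 11, 8 bp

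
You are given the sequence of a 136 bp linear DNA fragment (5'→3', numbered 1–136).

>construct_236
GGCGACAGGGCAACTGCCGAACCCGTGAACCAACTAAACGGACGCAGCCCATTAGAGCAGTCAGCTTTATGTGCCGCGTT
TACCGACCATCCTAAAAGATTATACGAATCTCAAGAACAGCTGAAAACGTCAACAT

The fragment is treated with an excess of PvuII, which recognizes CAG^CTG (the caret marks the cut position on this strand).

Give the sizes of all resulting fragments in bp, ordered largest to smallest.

120, 16 bp

The PvuII site (CAGCTG) starts at position 118.
PvuII cuts after base 3 of each site, so after position 120.
Linear molecule, 1 cut → 2 fragments:
  1–120 → 120 bp
  121–136 → 16 bp
Sorted largest to smallest: 120, 16 bp.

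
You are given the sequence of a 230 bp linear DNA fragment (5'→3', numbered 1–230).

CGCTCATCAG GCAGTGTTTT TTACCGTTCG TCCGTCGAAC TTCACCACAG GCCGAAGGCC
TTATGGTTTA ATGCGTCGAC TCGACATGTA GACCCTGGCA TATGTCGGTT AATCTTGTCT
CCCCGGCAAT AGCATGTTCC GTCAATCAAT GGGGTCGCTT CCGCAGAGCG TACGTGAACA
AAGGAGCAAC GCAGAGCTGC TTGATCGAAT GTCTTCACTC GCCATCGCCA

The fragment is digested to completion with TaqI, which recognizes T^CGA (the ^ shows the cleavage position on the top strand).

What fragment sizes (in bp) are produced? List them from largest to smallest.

TaqI sites (TCGA) start at positions 35, 76, 81, 205.
TaqI cuts after the first base of each site, so after positions 35, 76, 81, 205.
Linear molecule, 4 cuts → 5 fragments:
  1–35 → 35 bp
  36–76 → 41 bp
  77–81 → 5 bp
  82–205 → 124 bp
  206–230 → 25 bp
Sorted largest to smallest: 124, 41, 35, 25, 5 bp.

124, 41, 35, 25, 5 bp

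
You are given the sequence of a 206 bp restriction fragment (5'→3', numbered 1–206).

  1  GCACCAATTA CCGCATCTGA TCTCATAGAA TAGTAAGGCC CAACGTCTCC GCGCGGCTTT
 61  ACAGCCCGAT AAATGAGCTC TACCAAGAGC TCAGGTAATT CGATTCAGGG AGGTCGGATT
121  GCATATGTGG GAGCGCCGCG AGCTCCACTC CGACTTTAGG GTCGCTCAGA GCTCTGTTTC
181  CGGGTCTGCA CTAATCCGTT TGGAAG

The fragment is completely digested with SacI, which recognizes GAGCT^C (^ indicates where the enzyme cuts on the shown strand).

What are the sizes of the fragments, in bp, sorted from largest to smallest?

79, 53, 33, 29, 12 bp

SacI sites (GAGCTC) start at positions 75, 87, 140, 169.
SacI cuts after base 5 of each site (before the last base), so after positions 79, 91, 144, 173.
Linear molecule, 4 cuts → 5 fragments:
  1–79 → 79 bp
  80–91 → 12 bp
  92–144 → 53 bp
  145–173 → 29 bp
  174–206 → 33 bp
Sorted largest to smallest: 79, 53, 33, 29, 12 bp.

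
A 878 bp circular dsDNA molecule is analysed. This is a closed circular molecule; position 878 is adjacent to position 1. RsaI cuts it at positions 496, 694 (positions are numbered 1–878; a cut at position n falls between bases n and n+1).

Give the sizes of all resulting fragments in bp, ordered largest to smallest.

Circular molecule, 2 cuts → 2 fragments:
  694 − 496 = 198 bp
  wrap: 878 − 694 + 496 = 680 bp
Sorted largest to smallest: 680, 198 bp.

680, 198 bp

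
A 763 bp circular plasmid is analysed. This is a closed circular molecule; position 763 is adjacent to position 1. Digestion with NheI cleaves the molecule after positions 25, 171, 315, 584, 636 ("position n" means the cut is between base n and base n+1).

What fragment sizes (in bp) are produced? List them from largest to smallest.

Circular molecule, 5 cuts → 5 fragments:
  171 − 25 = 146 bp
  315 − 171 = 144 bp
  584 − 315 = 269 bp
  636 − 584 = 52 bp
  wrap: 763 − 636 + 25 = 152 bp
Sorted largest to smallest: 269, 152, 146, 144, 52 bp.

269, 152, 146, 144, 52 bp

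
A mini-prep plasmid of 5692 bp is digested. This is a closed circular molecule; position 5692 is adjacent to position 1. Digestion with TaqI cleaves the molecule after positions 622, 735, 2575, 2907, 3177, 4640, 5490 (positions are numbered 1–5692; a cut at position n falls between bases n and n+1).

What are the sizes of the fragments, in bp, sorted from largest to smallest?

1840, 1463, 850, 824, 332, 270, 113 bp

Circular molecule, 7 cuts → 7 fragments:
  735 − 622 = 113 bp
  2575 − 735 = 1840 bp
  2907 − 2575 = 332 bp
  3177 − 2907 = 270 bp
  4640 − 3177 = 1463 bp
  5490 − 4640 = 850 bp
  wrap: 5692 − 5490 + 622 = 824 bp
Sorted largest to smallest: 1840, 1463, 850, 824, 332, 270, 113 bp.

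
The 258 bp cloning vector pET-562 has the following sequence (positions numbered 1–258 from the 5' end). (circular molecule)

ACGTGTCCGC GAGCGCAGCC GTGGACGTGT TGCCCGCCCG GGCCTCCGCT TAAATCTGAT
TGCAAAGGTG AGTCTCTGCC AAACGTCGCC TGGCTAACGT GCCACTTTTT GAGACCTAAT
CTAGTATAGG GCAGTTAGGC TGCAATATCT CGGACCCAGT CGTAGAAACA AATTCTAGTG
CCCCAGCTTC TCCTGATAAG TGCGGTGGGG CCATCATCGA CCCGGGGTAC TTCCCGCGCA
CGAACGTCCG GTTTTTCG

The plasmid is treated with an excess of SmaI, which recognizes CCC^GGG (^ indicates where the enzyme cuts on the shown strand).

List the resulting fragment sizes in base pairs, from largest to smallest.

184, 74 bp

SmaI sites (CCCGGG) start at positions 37, 221.
SmaI cuts after base 3 of each site, so after positions 39, 223.
Circular molecule, 2 cuts → 2 fragments:
  40–223 → 184 bp
  224–258 then 1–39 → 35 + 39 = 74 bp
Sorted largest to smallest: 184, 74 bp.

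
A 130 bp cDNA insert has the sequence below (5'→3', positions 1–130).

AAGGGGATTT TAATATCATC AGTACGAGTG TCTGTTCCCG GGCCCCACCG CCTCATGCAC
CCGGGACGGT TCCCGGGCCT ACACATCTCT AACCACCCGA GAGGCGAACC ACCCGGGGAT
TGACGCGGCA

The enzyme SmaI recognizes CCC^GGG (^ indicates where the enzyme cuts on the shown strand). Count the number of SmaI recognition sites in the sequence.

4

CCCGGG occurs starting at positions 37, 60, 72, 112.
SmaI cuts at 4 sites.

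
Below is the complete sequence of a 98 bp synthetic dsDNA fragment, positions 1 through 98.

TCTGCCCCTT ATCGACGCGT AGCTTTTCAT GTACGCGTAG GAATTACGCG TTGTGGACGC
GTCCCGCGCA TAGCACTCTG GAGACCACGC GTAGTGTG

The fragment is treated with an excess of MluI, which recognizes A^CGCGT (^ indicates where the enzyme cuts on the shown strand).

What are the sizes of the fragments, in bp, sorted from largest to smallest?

30, 18, 15, 13, 11, 11 bp

MluI sites (ACGCGT) start at positions 15, 33, 46, 57, 87.
MluI cuts after the first base of each site, so after positions 15, 33, 46, 57, 87.
Linear molecule, 5 cuts → 6 fragments:
  1–15 → 15 bp
  16–33 → 18 bp
  34–46 → 13 bp
  47–57 → 11 bp
  58–87 → 30 bp
  88–98 → 11 bp
Sorted largest to smallest: 30, 18, 15, 13, 11, 11 bp.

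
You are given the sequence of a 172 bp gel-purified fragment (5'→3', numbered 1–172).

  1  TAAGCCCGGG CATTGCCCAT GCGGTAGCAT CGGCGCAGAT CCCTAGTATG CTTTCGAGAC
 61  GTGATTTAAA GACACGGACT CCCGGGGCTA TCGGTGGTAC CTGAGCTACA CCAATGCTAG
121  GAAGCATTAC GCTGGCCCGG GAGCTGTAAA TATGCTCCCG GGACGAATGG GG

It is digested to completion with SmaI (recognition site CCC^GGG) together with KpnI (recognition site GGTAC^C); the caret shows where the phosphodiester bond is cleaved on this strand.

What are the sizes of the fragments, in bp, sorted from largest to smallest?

76, 38, 21, 17, 13, 7 bp

SmaI sites (CCCGGG) start at positions 5, 81, 136, 157.
SmaI cuts after base 3 of each site, so after positions 7, 83, 138, 159.
The KpnI site (GGTACC) starts at position 96.
KpnI cuts after base 5 of each site (before the last base), so after position 100.
Combined cut positions: 7, 83, 100, 138, 159.
Linear molecule, 5 cuts → 6 fragments:
  1–7 → 7 bp
  8–83 → 76 bp
  84–100 → 17 bp
  101–138 → 38 bp
  139–159 → 21 bp
  160–172 → 13 bp
Sorted largest to smallest: 76, 38, 21, 17, 13, 7 bp.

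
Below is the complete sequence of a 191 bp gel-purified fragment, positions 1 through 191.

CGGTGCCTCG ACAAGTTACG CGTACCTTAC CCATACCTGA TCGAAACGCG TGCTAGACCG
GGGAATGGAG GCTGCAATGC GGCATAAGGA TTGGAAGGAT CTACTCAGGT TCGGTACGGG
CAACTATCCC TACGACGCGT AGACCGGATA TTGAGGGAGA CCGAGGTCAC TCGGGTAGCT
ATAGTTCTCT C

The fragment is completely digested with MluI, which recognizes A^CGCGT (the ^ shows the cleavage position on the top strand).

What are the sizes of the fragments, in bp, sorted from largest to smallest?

MluI sites (ACGCGT) start at positions 18, 46, 135.
MluI cuts after the first base of each site, so after positions 18, 46, 135.
Linear molecule, 3 cuts → 4 fragments:
  1–18 → 18 bp
  19–46 → 28 bp
  47–135 → 89 bp
  136–191 → 56 bp
Sorted largest to smallest: 89, 56, 28, 18 bp.

89, 56, 28, 18 bp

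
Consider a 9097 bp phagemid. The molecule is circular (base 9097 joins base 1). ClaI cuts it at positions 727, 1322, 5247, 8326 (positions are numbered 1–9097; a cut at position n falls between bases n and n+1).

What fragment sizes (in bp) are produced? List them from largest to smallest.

Circular molecule, 4 cuts → 4 fragments:
  1322 − 727 = 595 bp
  5247 − 1322 = 3925 bp
  8326 − 5247 = 3079 bp
  wrap: 9097 − 8326 + 727 = 1498 bp
Sorted largest to smallest: 3925, 3079, 1498, 595 bp.

3925, 3079, 1498, 595 bp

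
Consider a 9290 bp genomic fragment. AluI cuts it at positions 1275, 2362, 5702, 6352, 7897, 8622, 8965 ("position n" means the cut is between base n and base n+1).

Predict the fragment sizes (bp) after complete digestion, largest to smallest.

Linear molecule, 7 cuts → 8 fragments:
  1275 − 0 = 1275 bp
  2362 − 1275 = 1087 bp
  5702 − 2362 = 3340 bp
  6352 − 5702 = 650 bp
  7897 − 6352 = 1545 bp
  8622 − 7897 = 725 bp
  8965 − 8622 = 343 bp
  9290 − 8965 = 325 bp
Sorted largest to smallest: 3340, 1545, 1275, 1087, 725, 650, 343, 325 bp.

3340, 1545, 1275, 1087, 725, 650, 343, 325 bp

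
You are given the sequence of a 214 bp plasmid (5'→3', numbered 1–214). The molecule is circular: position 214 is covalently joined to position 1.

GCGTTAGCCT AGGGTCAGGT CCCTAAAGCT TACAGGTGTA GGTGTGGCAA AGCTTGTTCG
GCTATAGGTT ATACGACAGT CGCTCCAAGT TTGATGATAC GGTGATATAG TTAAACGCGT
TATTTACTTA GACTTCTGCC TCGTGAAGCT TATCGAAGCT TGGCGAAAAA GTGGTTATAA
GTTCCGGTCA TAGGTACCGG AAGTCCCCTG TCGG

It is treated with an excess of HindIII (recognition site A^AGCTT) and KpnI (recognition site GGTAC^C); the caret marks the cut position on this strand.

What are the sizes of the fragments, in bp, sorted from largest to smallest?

96, 43, 41, 24, 10 bp

HindIII sites (AAGCTT) start at positions 26, 50, 146, 156.
HindIII cuts after the first base of each site, so after positions 26, 50, 146, 156.
The KpnI site (GGTACC) starts at position 193.
KpnI cuts after base 5 of each site (before the last base), so after position 197.
Combined cut positions: 26, 50, 146, 156, 197.
Circular molecule, 5 cuts → 5 fragments:
  27–50 → 24 bp
  51–146 → 96 bp
  147–156 → 10 bp
  157–197 → 41 bp
  198–214 then 1–26 → 17 + 26 = 43 bp
Sorted largest to smallest: 96, 43, 41, 24, 10 bp.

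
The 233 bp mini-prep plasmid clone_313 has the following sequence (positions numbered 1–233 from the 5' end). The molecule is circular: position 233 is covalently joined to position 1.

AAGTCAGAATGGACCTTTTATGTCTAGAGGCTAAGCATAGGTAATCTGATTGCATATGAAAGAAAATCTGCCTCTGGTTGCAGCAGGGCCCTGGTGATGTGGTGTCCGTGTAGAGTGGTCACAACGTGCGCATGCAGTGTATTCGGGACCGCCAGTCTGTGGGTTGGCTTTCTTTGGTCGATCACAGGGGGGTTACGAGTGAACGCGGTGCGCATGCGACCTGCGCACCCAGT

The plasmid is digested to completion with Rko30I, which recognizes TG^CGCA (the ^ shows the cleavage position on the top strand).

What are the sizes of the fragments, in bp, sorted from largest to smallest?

138, 82, 13 bp

Rko30I sites (TGCGCA) start at positions 127, 209, 222.
Rko30I cuts after base 2 of each site, so after positions 128, 210, 223.
Circular molecule, 3 cuts → 3 fragments:
  129–210 → 82 bp
  211–223 → 13 bp
  224–233 then 1–128 → 10 + 128 = 138 bp
Sorted largest to smallest: 138, 82, 13 bp.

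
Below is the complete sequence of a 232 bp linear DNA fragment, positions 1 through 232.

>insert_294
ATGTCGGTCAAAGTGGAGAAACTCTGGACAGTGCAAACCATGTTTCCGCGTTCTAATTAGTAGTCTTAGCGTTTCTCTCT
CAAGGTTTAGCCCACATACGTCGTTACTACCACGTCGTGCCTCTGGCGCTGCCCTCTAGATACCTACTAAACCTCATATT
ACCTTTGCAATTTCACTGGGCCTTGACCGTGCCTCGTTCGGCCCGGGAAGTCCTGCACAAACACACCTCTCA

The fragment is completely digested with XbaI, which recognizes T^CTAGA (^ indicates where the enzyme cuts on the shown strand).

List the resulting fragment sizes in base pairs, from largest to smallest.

135, 97 bp

The XbaI site (TCTAGA) starts at position 135.
XbaI cuts after the first base of each site, so after position 135.
Linear molecule, 1 cut → 2 fragments:
  1–135 → 135 bp
  136–232 → 97 bp
Sorted largest to smallest: 135, 97 bp.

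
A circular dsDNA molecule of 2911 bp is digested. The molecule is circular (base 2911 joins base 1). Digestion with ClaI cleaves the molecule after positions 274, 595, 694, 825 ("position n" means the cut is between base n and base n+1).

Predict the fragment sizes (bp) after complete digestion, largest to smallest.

Circular molecule, 4 cuts → 4 fragments:
  595 − 274 = 321 bp
  694 − 595 = 99 bp
  825 − 694 = 131 bp
  wrap: 2911 − 825 + 274 = 2360 bp
Sorted largest to smallest: 2360, 321, 131, 99 bp.

2360, 321, 131, 99 bp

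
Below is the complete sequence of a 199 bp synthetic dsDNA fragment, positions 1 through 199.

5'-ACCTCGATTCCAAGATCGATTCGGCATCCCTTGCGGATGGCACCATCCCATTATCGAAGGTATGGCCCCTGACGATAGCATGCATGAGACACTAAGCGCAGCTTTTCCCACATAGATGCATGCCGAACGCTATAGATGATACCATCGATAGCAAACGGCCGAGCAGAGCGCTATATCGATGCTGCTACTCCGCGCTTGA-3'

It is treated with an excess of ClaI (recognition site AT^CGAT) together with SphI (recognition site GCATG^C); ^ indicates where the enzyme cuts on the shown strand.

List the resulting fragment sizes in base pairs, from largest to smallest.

ClaI sites (ATCGAT) start at positions 15, 144, 175.
ClaI cuts after base 2 of each site, so after positions 16, 145, 176.
SphI sites (GCATGC) start at positions 78, 118.
SphI cuts after base 5 of each site (before the last base), so after positions 82, 122.
Combined cut positions: 16, 82, 122, 145, 176.
Linear molecule, 5 cuts → 6 fragments:
  1–16 → 16 bp
  17–82 → 66 bp
  83–122 → 40 bp
  123–145 → 23 bp
  146–176 → 31 bp
  177–199 → 23 bp
Sorted largest to smallest: 66, 40, 31, 23, 23, 16 bp.

66, 40, 31, 23, 23, 16 bp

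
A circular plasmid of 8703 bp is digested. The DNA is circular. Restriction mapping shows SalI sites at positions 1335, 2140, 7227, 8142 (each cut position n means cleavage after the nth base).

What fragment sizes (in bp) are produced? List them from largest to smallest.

5087, 1896, 915, 805 bp

Circular molecule, 4 cuts → 4 fragments:
  2140 − 1335 = 805 bp
  7227 − 2140 = 5087 bp
  8142 − 7227 = 915 bp
  wrap: 8703 − 8142 + 1335 = 1896 bp
Sorted largest to smallest: 5087, 1896, 915, 805 bp.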